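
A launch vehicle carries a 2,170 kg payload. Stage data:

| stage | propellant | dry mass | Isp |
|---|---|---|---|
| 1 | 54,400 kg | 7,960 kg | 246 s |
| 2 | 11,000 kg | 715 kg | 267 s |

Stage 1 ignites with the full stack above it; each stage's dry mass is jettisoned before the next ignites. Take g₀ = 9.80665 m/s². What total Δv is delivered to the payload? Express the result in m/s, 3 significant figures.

Δv ≈ 7130 m/s

Ignition mass of stage 1 = 54,400+7,960 + 11,000+715 + 2,170 = 76,245 kg.
Stage 1: m₀ = 76,245 kg, m_f = 76,245 − 54,400 = 21,845 kg; Δv = 246×9.80665×ln(3.49) = 2412.4×1.2500 ≈ 3015 m/s.
Stage 2: m₀ = 13,885 kg, m_f = 13,885 − 11,000 = 2,885 kg; Δv = 267×9.80665×ln(4.813) = 2618.4×1.5713 ≈ 4114 m/s.
Total Δv = 3015 + 4114 = 7129 m/s.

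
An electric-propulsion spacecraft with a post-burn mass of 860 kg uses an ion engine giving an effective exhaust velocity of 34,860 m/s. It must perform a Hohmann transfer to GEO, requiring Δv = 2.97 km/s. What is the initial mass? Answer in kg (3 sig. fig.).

m₀/m_f = exp(Δv / v_e) = exp(2970 / 34860.0) = exp(0.0852) = 1.0889.
m₀ = m_f × 1.0889 = 860 × 1.0889 = 936.454 kg.

initial mass ≈ 936 kg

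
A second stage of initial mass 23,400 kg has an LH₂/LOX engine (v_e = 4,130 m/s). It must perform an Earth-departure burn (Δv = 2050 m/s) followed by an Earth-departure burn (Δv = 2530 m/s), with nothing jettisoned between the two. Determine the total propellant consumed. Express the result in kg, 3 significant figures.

After the first burn: m = 23400 × exp(−2050/4130.0) = 23400 × 0.60874 = 14,244.5 kg.
After the second burn: m = 14,244.5 × exp(−2530/4130.0) = 14,244.5 × 0.54194 = 7,719.66 kg.
Total propellant = m₀ − m_final = 23400 − 7,719.66 = 15,680.34 kg.

total propellant consumed ≈ 15700 kg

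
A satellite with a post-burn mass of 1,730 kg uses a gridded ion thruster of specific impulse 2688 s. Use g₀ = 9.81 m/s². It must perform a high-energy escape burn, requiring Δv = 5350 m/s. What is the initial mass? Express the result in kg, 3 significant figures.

v_e = Isp · g₀ = 2688 × 9.81 = 26369.3 m/s.
Using Δv = v_e ln(m₀/m_f): m₀/m_f = exp(Δv / v_e) = exp(5350 / 26369.3) = exp(0.2029) = 1.2249.
m₀ = m_f × 1.2249 = 1,730 × 1.2249 = 2,119.08 kg.

initial mass ≈ 2120 kg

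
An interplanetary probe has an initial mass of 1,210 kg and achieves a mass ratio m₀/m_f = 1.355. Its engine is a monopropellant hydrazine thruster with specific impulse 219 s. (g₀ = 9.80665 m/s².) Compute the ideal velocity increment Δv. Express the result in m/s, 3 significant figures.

Δv ≈ 652 m/s

v_e = Isp · g₀ = 219 × 9.80665 = 2147.7 m/s.
Using Δv = v_e ln(m₀/m_f): Δv = v_e · ln(1.355) = 2147.7 × 0.3038 ≈ 652.5 m/s.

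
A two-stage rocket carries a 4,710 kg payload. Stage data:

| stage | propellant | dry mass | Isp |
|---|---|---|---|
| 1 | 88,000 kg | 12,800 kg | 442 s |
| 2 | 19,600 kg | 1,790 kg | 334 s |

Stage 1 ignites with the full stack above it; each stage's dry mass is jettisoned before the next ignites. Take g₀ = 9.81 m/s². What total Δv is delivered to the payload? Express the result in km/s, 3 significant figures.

Δv ≈ 9.68 km/s

Ignition mass of stage 1 = 88,000+12,800 + 19,600+1,790 + 4,710 = 126,900 kg.
Stage 1: m₀ = 126,900 kg, m_f = 126,900 − 88,000 = 38,900 kg; Δv = 442×9.81×ln(3.262) = 4336.0×1.1824 ≈ 5127 m/s.
Stage 2: m₀ = 26,100 kg, m_f = 26,100 − 19,600 = 6,500 kg; Δv = 334×9.81×ln(4.015) = 3276.5×1.3901 ≈ 4555 m/s.
Total Δv = 5127 + 4555 = 9682 m/s.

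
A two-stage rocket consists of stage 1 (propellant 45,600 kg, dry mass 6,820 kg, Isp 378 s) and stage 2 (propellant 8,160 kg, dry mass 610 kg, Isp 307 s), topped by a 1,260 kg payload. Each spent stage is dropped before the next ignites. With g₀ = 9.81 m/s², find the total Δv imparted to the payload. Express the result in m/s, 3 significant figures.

Δv ≈ 9920 m/s

Ignition mass of stage 1 = 45,600+6,820 + 8,160+610 + 1,260 = 62,450 kg.
Stage 1: m₀ = 62,450 kg, m_f = 62,450 − 45,600 = 16,850 kg; Δv = 378×9.81×ln(3.706) = 3708.2×1.3100 ≈ 4858 m/s.
Stage 2: m₀ = 10,030 kg, m_f = 10,030 − 8,160 = 1,870 kg; Δv = 307×9.81×ln(5.364) = 3011.7×1.6796 ≈ 5059 m/s.
Total Δv = 4858 + 5059 = 9917 m/s.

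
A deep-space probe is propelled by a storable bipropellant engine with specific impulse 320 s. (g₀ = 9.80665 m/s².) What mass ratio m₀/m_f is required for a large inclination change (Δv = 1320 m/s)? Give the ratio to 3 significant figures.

v_e = Isp · g₀ = 320 × 9.80665 = 3138.1 m/s.
m₀/m_f = exp(Δv / v_e) = exp(1320 / 3138.1) = exp(0.4206) = 1.5229.

mass ratio ≈ 1.52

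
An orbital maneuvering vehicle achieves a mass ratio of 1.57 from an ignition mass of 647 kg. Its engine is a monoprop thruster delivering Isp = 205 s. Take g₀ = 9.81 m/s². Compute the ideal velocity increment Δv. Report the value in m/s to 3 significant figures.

v_e = Isp · g₀ = 205 × 9.81 = 2011.1 m/s.
Δv = v_e · ln(1.57) = 2011.1 × 0.4511 ≈ 907.1 m/s.

Δv ≈ 907 m/s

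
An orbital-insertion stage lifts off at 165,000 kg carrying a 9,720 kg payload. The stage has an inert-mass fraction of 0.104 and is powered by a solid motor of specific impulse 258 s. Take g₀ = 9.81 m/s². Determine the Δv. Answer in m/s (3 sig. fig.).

Stage wet mass = m₀ − payload = 165,000 − 9,720 = 155,280 kg.
Stage dry mass = ε × stage wet mass = 0.104 × 155,280 = 16,149.1 kg.
Burnout mass m_f = stage dry + payload = 16,149.1 + 9,720 = 25,869.1 kg.
v_e = Isp · g₀ = 258 × 9.81 = 2531.0 m/s.
Rocket equation: Δv = v_e · ln(165,000/25,869.1) = 2531.0 × ln(6.378) = 2531.0 × 1.8529 ≈ 4690 m/s.

Δv ≈ 4690 m/s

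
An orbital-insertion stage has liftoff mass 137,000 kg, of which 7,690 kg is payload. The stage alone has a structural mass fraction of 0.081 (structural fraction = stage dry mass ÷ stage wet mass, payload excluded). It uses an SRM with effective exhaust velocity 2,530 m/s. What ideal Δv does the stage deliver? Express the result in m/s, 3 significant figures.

Δv ≈ 5110 m/s

Stage wet mass = m₀ − payload = 137,000 − 7,690 = 129,310 kg.
Stage dry mass = ε × stage wet mass = 0.081 × 129,310 = 10,474.1 kg.
Burnout mass m_f = stage dry + payload = 10,474.1 + 7,690 = 18,164.1 kg.
From the ideal rocket equation, Δv = v_e · ln(137,000/18,164.1) = 2530.0 × ln(7.542) = 2530.0 × 2.0205 ≈ 5112 m/s.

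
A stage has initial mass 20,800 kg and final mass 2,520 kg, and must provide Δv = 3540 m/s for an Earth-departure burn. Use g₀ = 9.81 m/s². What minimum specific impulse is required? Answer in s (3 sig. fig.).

ln(m₀/m_f) = ln(20800/2520) = ln(8.254) = 2.1107.
From the ideal rocket equation, v_e = Δv / ln(m₀/m_f) = 3540 / 2.1107 = 1677.2 m/s.
Isp = v_e / g₀ = 1677.2 / 9.81 = 171.0 s.

Isp ≈ 171 s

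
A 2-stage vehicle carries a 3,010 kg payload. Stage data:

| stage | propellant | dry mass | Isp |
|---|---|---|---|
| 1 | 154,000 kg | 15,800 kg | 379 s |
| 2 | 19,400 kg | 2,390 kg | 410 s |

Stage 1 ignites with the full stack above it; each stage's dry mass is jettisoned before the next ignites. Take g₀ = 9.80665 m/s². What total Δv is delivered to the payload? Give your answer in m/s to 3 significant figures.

Ignition mass of stage 1 = 154,000+15,800 + 19,400+2,390 + 3,010 = 194,600 kg.
Stage 1: m₀ = 194,600 kg, m_f = 194,600 − 154,000 = 40,600 kg; Δv = 379×9.80665×ln(4.793) = 3716.7×1.5672 ≈ 5825 m/s.
Stage 2: m₀ = 24,800 kg, m_f = 24,800 − 19,400 = 5,400 kg; Δv = 410×9.80665×ln(4.593) = 4020.7×1.5244 ≈ 6129 m/s.
Total Δv = 5825 + 6129 = 11954 m/s.

Δv ≈ 12000 m/s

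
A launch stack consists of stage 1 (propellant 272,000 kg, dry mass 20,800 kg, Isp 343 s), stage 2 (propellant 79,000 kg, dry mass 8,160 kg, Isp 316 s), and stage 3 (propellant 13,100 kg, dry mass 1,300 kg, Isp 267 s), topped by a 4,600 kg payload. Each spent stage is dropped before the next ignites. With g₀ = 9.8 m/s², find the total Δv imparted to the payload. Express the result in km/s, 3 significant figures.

Ignition mass of stage 1 = 272,000+20,800 + 79,000+8,160 + 13,100+1,300 + 4,600 = 398,960 kg.
Stage 1: m₀ = 398,960 kg, m_f = 398,960 − 272,000 = 126,960 kg; Δv = 343×9.8×ln(3.142) = 3361.4×1.1450 ≈ 3849 m/s.
Stage 2: m₀ = 106,160 kg, m_f = 106,160 − 79,000 = 27,160 kg; Δv = 316×9.8×ln(3.909) = 3096.8×1.3632 ≈ 4222 m/s.
Stage 3: m₀ = 19,000 kg, m_f = 19,000 − 13,100 = 5,900 kg; Δv = 267×9.8×ln(3.22) = 2616.6×1.1695 ≈ 3060 m/s.
Total Δv = 3849 + 4222 + 3060 = 11131 m/s.

Δv ≈ 11.1 km/s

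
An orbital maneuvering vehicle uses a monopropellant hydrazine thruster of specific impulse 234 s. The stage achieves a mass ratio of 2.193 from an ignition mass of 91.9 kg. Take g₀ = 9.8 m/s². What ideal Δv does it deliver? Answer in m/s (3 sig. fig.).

Δv ≈ 1800 m/s

v_e = Isp · g₀ = 234 × 9.8 = 2293.2 m/s.
Δv = v_e · ln(2.193) = 2293.2 × 0.7853 ≈ 1800.8 m/s.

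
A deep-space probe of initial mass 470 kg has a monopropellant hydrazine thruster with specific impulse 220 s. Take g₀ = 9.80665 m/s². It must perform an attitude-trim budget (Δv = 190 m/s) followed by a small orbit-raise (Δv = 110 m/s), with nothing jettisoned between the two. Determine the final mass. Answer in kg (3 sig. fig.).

final mass ≈ 409 kg

v_e = Isp · g₀ = 220 × 9.80665 = 2157.5 m/s.
After the first burn: m = 470 × exp(−190/2157.5) = 470 × 0.91570 = 430.379 kg.
After the second burn: m = 430.379 × exp(−110/2157.5) = 430.379 × 0.95029 = 408.985 kg.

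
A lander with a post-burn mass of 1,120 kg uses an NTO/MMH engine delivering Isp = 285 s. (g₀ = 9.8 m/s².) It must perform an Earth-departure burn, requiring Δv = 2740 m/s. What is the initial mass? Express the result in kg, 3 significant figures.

initial mass ≈ 2990 kg

v_e = Isp · g₀ = 285 × 9.8 = 2793.0 m/s.
From the ideal rocket equation, m₀/m_f = exp(Δv / v_e) = exp(2740 / 2793.0) = exp(0.9810) = 2.6672.
m₀ = m_f × 2.6672 = 1,120 × 2.6672 = 2,987.26 kg.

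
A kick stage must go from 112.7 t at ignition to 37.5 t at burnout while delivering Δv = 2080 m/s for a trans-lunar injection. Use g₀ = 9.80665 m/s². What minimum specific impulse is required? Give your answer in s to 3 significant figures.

Isp ≈ 193 s

ln(m₀/m_f) = ln(112700/37500) = ln(3.005) = 1.1004.
By the Tsiolkovsky rocket equation, v_e = Δv / ln(m₀/m_f) = 2080 / 1.1004 = 1890.2 m/s.
Isp = v_e / g₀ = 1890.2 / 9.80665 = 192.8 s.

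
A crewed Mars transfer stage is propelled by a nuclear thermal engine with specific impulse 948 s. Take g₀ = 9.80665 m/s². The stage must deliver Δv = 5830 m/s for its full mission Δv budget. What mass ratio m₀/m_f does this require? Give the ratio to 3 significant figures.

v_e = Isp · g₀ = 948 × 9.80665 = 9296.7 m/s.
m₀/m_f = exp(Δv / v_e) = exp(5830 / 9296.7) = exp(0.6271) = 1.8722.

mass ratio ≈ 1.87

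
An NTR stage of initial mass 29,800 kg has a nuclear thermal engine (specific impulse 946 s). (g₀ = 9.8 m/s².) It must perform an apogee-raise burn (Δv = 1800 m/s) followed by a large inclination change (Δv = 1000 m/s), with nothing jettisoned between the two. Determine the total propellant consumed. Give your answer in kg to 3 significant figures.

v_e = Isp · g₀ = 946 × 9.8 = 9270.8 m/s.
After the first burn: m = 29800 × exp(−1800/9270.8) = 29800 × 0.82353 = 24,541.2 kg.
After the second burn: m = 24,541.2 × exp(−1000/9270.8) = 24,541.2 × 0.89775 = 22,031.9 kg.
Total propellant = m₀ − m_final = 29800 − 22,031.9 = 7,768.1 kg.

total propellant consumed ≈ 7770 kg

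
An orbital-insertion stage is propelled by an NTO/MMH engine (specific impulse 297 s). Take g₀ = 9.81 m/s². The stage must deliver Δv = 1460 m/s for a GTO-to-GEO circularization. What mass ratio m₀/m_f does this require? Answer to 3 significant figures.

mass ratio ≈ 1.65

v_e = Isp · g₀ = 297 × 9.81 = 2913.6 m/s.
Rocket equation: m₀/m_f = exp(Δv / v_e) = exp(1460 / 2913.6) = exp(0.5011) = 1.6505.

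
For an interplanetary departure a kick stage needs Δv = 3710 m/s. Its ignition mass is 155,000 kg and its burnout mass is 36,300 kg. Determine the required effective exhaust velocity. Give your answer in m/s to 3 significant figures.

v_e ≈ 2560 m/s

ln(m₀/m_f) = ln(155000/36300) = ln(4.27) = 1.4516.
Using Δv = v_e ln(m₀/m_f): v_e = Δv / ln(m₀/m_f) = 3710 / 1.4516 = 2555.8 m/s.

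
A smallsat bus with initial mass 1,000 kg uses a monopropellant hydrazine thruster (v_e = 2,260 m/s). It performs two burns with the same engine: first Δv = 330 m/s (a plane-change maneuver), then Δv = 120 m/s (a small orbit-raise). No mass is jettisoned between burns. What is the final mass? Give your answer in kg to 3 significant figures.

final mass ≈ 819 kg

After the first burn: m = 1000 × exp(−330/2260.0) = 1000 × 0.86414 = 864.14 kg.
After the second burn: m = 864.14 × exp(−120/2260.0) = 864.14 × 0.94829 = 819.455 kg.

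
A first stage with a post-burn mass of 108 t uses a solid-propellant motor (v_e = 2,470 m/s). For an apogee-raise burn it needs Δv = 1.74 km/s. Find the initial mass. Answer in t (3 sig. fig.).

Rocket equation: m₀/m_f = exp(Δv / v_e) = exp(1740 / 2470.0) = exp(0.7045) = 2.0227.
m₀ = m_f × 2.0227 = 108 × 2.0227 = 218.452 t.

initial mass ≈ 218 t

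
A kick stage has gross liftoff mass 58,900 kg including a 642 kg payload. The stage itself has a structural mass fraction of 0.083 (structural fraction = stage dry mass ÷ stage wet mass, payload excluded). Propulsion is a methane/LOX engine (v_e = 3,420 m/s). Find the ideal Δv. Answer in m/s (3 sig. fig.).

Δv ≈ 8120 m/s

Stage wet mass = m₀ − payload = 58,900 − 642 = 58,258 kg.
Stage dry mass = ε × stage wet mass = 0.083 × 58,258 = 4,835.41 kg.
Burnout mass m_f = stage dry + payload = 4,835.41 + 642 = 5,477.41 kg.
Δv = v_e · ln(58,900/5,477.41) = 3420.0 × ln(10.75) = 3420.0 × 2.3752 ≈ 8123 m/s.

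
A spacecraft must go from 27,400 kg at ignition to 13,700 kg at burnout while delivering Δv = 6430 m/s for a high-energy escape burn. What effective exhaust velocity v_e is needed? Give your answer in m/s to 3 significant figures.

ln(m₀/m_f) = ln(27400/13700) = ln(2) = 0.6931.
By the Tsiolkovsky rocket equation, v_e = Δv / ln(m₀/m_f) = 6430 / 0.6931 = 9276.5 m/s.

v_e ≈ 9280 m/s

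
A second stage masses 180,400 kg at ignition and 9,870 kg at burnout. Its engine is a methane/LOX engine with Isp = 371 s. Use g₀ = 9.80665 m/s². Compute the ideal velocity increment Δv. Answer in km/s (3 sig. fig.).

Δv ≈ 10.6 km/s

v_e = Isp · g₀ = 371 × 9.80665 = 3638.3 m/s.
From the ideal rocket equation, Δv = v_e · ln(m₀/m_f) = 3638.3 × ln(18.28) = 3638.3 × 2.9057 ≈ 10571.6 m/s.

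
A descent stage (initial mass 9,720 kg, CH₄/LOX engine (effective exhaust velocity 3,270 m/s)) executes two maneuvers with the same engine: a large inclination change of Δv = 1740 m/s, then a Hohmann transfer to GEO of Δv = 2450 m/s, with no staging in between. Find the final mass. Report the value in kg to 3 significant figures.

final mass ≈ 2700 kg

After the first burn: m = 9720 × exp(−1740/3270.0) = 9720 × 0.58736 = 5,709.14 kg.
After the second burn: m = 5,709.14 × exp(−2450/3270.0) = 5,709.14 × 0.47273 = 2,698.88 kg.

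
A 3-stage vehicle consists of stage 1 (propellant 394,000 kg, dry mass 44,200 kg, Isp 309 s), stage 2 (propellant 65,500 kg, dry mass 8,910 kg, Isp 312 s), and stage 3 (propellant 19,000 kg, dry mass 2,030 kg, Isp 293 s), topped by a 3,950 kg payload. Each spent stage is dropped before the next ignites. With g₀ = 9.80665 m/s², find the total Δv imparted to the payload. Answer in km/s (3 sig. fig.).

Δv ≈ 11.4 km/s

Ignition mass of stage 1 = 394,000+44,200 + 65,500+8,910 + 19,000+2,030 + 3,950 = 537,590 kg.
Stage 1: m₀ = 537,590 kg, m_f = 537,590 − 394,000 = 143,590 kg; Δv = 309×9.80665×ln(3.744) = 3030.3×1.3201 ≈ 4000 m/s.
Stage 2: m₀ = 99,390 kg, m_f = 99,390 − 65,500 = 33,890 kg; Δv = 312×9.80665×ln(2.933) = 3059.7×1.0759 ≈ 3292 m/s.
Stage 3: m₀ = 24,980 kg, m_f = 24,980 − 19,000 = 5,980 kg; Δv = 293×9.80665×ln(4.177) = 2873.3×1.4297 ≈ 4108 m/s.
Total Δv = 4000 + 3292 + 4108 = 11400 m/s.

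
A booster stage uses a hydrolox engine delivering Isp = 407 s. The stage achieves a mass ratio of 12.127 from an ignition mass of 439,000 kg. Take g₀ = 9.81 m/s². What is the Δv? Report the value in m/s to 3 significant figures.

Δv ≈ 9960 m/s

v_e = Isp · g₀ = 407 × 9.81 = 3992.7 m/s.
Using Δv = v_e ln(m₀/m_f): Δv = v_e · ln(12.127) = 3992.7 × 2.4954 ≈ 9963.4 m/s.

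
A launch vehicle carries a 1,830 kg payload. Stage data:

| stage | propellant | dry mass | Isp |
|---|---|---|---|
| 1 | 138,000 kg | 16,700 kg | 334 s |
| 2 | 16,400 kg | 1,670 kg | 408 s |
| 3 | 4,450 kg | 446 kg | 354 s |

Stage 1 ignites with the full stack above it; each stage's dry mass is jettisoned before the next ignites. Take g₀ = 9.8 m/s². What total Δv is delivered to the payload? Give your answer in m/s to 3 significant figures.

Ignition mass of stage 1 = 138,000+16,700 + 16,400+1,670 + 4,450+446 + 1,830 = 179,496 kg.
Stage 1: m₀ = 179,496 kg, m_f = 179,496 − 138,000 = 41,496 kg; Δv = 334×9.8×ln(4.326) = 3273.2×1.4646 ≈ 4794 m/s.
Stage 2: m₀ = 24,796 kg, m_f = 24,796 − 16,400 = 8,396 kg; Δv = 408×9.8×ln(2.953) = 3998.4×1.0829 ≈ 4330 m/s.
Stage 3: m₀ = 6,726 kg, m_f = 6,726 − 4,450 = 2,276 kg; Δv = 354×9.8×ln(2.955) = 3469.2×1.0836 ≈ 3759 m/s.
Total Δv = 4794 + 4330 + 3759 = 12883 m/s.

Δv ≈ 12900 m/s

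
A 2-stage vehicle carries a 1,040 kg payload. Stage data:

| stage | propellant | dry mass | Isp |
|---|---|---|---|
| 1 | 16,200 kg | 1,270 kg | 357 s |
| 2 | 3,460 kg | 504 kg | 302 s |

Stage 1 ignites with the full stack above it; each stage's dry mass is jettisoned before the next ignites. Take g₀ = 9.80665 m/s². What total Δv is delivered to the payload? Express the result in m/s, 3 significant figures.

Δv ≈ 7950 m/s

Ignition mass of stage 1 = 16,200+1,270 + 3,460+504 + 1,040 = 22,474 kg.
Stage 1: m₀ = 22,474 kg, m_f = 22,474 − 16,200 = 6,274 kg; Δv = 357×9.80665×ln(3.582) = 3501.0×1.2759 ≈ 4467 m/s.
Stage 2: m₀ = 5,004 kg, m_f = 5,004 − 3,460 = 1,544 kg; Δv = 302×9.80665×ln(3.241) = 2961.6×1.1759 ≈ 3482 m/s.
Total Δv = 4467 + 3482 = 7949 m/s.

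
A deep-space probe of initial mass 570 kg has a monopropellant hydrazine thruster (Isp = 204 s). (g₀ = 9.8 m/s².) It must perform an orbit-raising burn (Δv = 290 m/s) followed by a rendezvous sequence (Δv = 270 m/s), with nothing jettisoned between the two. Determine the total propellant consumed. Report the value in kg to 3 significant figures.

v_e = Isp · g₀ = 204 × 9.8 = 1999.2 m/s.
After the first burn: m = 570 × exp(−290/1999.2) = 570 × 0.86497 = 493.033 kg.
After the second burn: m = 493.033 × exp(−270/1999.2) = 493.033 × 0.87367 = 430.748 kg.
Total propellant = m₀ − m_final = 570 − 430.748 = 139.252 kg.

total propellant consumed ≈ 139 kg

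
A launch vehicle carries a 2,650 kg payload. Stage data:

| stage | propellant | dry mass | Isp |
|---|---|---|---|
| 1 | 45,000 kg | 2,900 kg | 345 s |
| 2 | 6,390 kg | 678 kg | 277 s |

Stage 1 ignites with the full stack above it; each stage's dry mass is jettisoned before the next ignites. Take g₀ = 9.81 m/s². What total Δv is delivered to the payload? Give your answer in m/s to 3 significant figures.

Ignition mass of stage 1 = 45,000+2,900 + 6,390+678 + 2,650 = 57,618 kg.
Stage 1: m₀ = 57,618 kg, m_f = 57,618 − 45,000 = 12,618 kg; Δv = 345×9.81×ln(4.566) = 3384.5×1.5187 ≈ 5140 m/s.
Stage 2: m₀ = 9,718 kg, m_f = 9,718 − 6,390 = 3,328 kg; Δv = 277×9.81×ln(2.92) = 2717.4×1.0716 ≈ 2912 m/s.
Total Δv = 5140 + 2912 = 8052 m/s.

Δv ≈ 8050 m/s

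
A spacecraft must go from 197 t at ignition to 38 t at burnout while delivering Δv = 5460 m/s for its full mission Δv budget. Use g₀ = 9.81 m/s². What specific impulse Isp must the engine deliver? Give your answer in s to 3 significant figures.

ln(m₀/m_f) = ln(197000/38000) = ln(5.184) = 1.6456.
v_e = Δv / ln(m₀/m_f) = 5460 / 1.6456 = 3317.9 m/s.
Isp = v_e / g₀ = 3317.9 / 9.81 = 338.2 s.

Isp ≈ 338 s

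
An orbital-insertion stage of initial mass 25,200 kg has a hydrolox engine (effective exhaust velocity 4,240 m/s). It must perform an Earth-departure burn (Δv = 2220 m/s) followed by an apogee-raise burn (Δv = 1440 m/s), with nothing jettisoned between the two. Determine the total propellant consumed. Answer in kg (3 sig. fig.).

After the first burn: m = 25200 × exp(−2220/4240.0) = 25200 × 0.59239 = 14,928.2 kg.
After the second burn: m = 14,928.2 × exp(−1440/4240.0) = 14,928.2 × 0.71204 = 10,629.5 kg.
Total propellant = m₀ − m_final = 25200 − 10,629.5 = 14,570.5 kg.

total propellant consumed ≈ 14600 kg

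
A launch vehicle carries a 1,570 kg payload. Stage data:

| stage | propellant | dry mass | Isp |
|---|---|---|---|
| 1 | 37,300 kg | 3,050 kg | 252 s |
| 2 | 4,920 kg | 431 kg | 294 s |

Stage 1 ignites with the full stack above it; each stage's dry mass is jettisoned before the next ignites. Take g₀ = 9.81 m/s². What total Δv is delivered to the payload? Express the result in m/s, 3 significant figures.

Δv ≈ 7430 m/s

Ignition mass of stage 1 = 37,300+3,050 + 4,920+431 + 1,570 = 47,271 kg.
Stage 1: m₀ = 47,271 kg, m_f = 47,271 − 37,300 = 9,971 kg; Δv = 252×9.81×ln(4.741) = 2472.1×1.5562 ≈ 3847 m/s.
Stage 2: m₀ = 6,921 kg, m_f = 6,921 − 4,920 = 2,001 kg; Δv = 294×9.81×ln(3.459) = 2884.1×1.2409 ≈ 3579 m/s.
Total Δv = 3847 + 3579 = 7426 m/s.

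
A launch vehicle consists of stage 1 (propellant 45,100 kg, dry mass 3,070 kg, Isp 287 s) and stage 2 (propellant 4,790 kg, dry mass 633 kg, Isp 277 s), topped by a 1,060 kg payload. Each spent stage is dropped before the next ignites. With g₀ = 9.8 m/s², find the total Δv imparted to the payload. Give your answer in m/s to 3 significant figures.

Ignition mass of stage 1 = 45,100+3,070 + 4,790+633 + 1,060 = 54,653 kg.
Stage 1: m₀ = 54,653 kg, m_f = 54,653 − 45,100 = 9,553 kg; Δv = 287×9.8×ln(5.721) = 2812.6×1.7441 ≈ 4906 m/s.
Stage 2: m₀ = 6,483 kg, m_f = 6,483 − 4,790 = 1,693 kg; Δv = 277×9.8×ln(3.829) = 2714.6×1.3427 ≈ 3645 m/s.
Total Δv = 4906 + 3645 = 8551 m/s.

Δv ≈ 8550 m/s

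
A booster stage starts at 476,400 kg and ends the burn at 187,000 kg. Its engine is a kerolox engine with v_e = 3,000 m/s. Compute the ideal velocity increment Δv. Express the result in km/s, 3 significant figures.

Using Δv = v_e ln(m₀/m_f): Δv = v_e · ln(m₀/m_f) = 3000.0 × ln(2.548) = 3000.0 × 0.9351 ≈ 2805.4 m/s.

Δv ≈ 2.81 km/s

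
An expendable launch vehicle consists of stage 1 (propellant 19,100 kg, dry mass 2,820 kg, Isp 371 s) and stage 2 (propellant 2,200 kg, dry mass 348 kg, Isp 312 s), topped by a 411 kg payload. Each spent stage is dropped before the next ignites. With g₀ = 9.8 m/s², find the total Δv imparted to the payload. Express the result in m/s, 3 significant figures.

Ignition mass of stage 1 = 19,100+2,820 + 2,200+348 + 411 = 24,879 kg.
Stage 1: m₀ = 24,879 kg, m_f = 24,879 − 19,100 = 5,779 kg; Δv = 371×9.8×ln(4.305) = 3635.8×1.4598 ≈ 5308 m/s.
Stage 2: m₀ = 2,959 kg, m_f = 2,959 − 2,200 = 759 kg; Δv = 312×9.8×ln(3.899) = 3057.6×1.3606 ≈ 4160 m/s.
Total Δv = 5308 + 4160 = 9468 m/s.

Δv ≈ 9470 m/s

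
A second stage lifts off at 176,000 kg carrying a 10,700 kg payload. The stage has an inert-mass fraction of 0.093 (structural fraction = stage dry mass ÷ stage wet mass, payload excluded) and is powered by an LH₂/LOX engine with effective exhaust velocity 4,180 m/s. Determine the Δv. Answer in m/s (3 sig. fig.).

Δv ≈ 7980 m/s

Stage wet mass = m₀ − payload = 176,000 − 10,700 = 165,300 kg.
Stage dry mass = ε × stage wet mass = 0.093 × 165,300 = 15,372.9 kg.
Burnout mass m_f = stage dry + payload = 15,372.9 + 10,700 = 26,072.9 kg.
Δv = v_e · ln(176,000/26,072.9) = 4180.0 × ln(6.75) = 4180.0 × 1.9096 ≈ 7982 m/s.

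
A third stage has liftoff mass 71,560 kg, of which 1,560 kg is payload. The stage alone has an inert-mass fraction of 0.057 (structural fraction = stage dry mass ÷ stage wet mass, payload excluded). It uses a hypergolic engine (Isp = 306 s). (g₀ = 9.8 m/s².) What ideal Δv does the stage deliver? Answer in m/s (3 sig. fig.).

Δv ≈ 7670 m/s

Stage wet mass = m₀ − payload = 71,560 − 1,560 = 70,000 kg.
Stage dry mass = ε × stage wet mass = 0.057 × 70,000 = 3,990 kg.
Burnout mass m_f = stage dry + payload = 3,990 + 1,560 = 5,550 kg.
v_e = Isp · g₀ = 306 × 9.8 = 2998.8 m/s.
Δv = v_e · ln(71,560/5,550) = 2998.8 × ln(12.89) = 2998.8 × 2.5567 ≈ 7667 m/s.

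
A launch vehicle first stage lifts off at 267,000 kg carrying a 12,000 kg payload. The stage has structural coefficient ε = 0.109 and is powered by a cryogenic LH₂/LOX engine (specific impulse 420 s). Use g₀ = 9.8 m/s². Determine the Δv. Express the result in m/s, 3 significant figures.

Δv ≈ 7830 m/s

Stage wet mass = m₀ − payload = 267,000 − 12,000 = 255,000 kg.
Stage dry mass = ε × stage wet mass = 0.109 × 255,000 = 27,795 kg.
Burnout mass m_f = stage dry + payload = 27,795 + 12,000 = 39,795 kg.
v_e = Isp · g₀ = 420 × 9.8 = 4116.0 m/s.
From the ideal rocket equation, Δv = v_e · ln(267,000/39,795) = 4116.0 × ln(6.709) = 4116.0 × 1.9035 ≈ 7835 m/s.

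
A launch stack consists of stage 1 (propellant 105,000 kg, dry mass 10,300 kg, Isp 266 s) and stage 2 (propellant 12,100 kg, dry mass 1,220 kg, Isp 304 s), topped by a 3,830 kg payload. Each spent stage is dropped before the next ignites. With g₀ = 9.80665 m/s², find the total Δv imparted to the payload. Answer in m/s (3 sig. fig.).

Δv ≈ 7750 m/s

Ignition mass of stage 1 = 105,000+10,300 + 12,100+1,220 + 3,830 = 132,450 kg.
Stage 1: m₀ = 132,450 kg, m_f = 132,450 − 105,000 = 27,450 kg; Δv = 266×9.80665×ln(4.825) = 2608.6×1.5738 ≈ 4105 m/s.
Stage 2: m₀ = 17,150 kg, m_f = 17,150 − 12,100 = 5,050 kg; Δv = 304×9.80665×ln(3.396) = 2981.2×1.2226 ≈ 3645 m/s.
Total Δv = 4105 + 3645 = 7750 m/s.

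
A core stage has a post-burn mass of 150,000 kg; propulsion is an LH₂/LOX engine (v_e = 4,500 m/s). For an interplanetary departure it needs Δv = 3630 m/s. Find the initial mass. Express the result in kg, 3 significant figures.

initial mass ≈ 336000 kg

Rocket equation: m₀/m_f = exp(Δv / v_e) = exp(3630 / 4500.0) = exp(0.8067) = 2.2404.
m₀ = m_f × 2.2404 = 150,000 × 2.2404 = 336,060 kg.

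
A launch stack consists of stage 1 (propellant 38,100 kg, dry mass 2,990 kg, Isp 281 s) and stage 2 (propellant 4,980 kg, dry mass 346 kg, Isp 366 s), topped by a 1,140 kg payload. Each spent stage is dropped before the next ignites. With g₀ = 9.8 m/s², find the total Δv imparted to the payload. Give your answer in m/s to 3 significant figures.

Ignition mass of stage 1 = 38,100+2,990 + 4,980+346 + 1,140 = 47,556 kg.
Stage 1: m₀ = 47,556 kg, m_f = 47,556 − 38,100 = 9,456 kg; Δv = 281×9.8×ln(5.029) = 2753.8×1.6153 ≈ 4448 m/s.
Stage 2: m₀ = 6,466 kg, m_f = 6,466 − 4,980 = 1,486 kg; Δv = 366×9.8×ln(4.351) = 3586.8×1.4705 ≈ 5274 m/s.
Total Δv = 4448 + 5274 = 9722 m/s.

Δv ≈ 9720 m/s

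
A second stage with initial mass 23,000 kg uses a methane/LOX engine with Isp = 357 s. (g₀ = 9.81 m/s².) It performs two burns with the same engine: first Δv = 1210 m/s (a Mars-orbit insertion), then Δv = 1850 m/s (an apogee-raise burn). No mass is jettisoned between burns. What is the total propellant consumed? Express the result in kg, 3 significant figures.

total propellant consumed ≈ 13400 kg

v_e = Isp · g₀ = 357 × 9.81 = 3502.2 m/s.
After the first burn: m = 23000 × exp(−1210/3502.2) = 23000 × 0.70787 = 16,281 kg.
After the second burn: m = 16,281 × exp(−1850/3502.2) = 16,281 × 0.58964 = 9,599.93 kg.
Total propellant = m₀ − m_final = 23000 − 9,599.93 = 13,400.07 kg.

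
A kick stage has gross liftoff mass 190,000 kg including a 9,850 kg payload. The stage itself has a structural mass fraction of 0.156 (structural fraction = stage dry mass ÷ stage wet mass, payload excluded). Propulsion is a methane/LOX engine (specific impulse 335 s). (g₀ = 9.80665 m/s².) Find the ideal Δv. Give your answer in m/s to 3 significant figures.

Stage wet mass = m₀ − payload = 190,000 − 9,850 = 180,150 kg.
Stage dry mass = ε × stage wet mass = 0.156 × 180,150 = 28,103.4 kg.
Burnout mass m_f = stage dry + payload = 28,103.4 + 9,850 = 37,953.4 kg.
v_e = Isp · g₀ = 335 × 9.80665 = 3285.2 m/s.
Δv = v_e · ln(190,000/37,953.4) = 3285.2 × ln(5.006) = 3285.2 × 1.6107 ≈ 5291 m/s.

Δv ≈ 5290 m/s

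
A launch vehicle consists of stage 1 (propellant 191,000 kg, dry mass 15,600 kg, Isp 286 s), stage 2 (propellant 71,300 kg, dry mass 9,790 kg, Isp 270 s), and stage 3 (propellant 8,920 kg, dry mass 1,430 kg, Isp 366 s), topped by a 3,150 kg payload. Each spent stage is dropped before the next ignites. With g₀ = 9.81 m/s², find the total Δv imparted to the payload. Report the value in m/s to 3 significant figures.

Ignition mass of stage 1 = 191,000+15,600 + 71,300+9,790 + 8,920+1,430 + 3,150 = 301,190 kg.
Stage 1: m₀ = 301,190 kg, m_f = 301,190 − 191,000 = 110,190 kg; Δv = 286×9.81×ln(2.733) = 2805.7×1.0055 ≈ 2821 m/s.
Stage 2: m₀ = 94,590 kg, m_f = 94,590 − 71,300 = 23,290 kg; Δv = 270×9.81×ln(4.061) = 2648.7×1.4015 ≈ 3712 m/s.
Stage 3: m₀ = 13,500 kg, m_f = 13,500 − 8,920 = 4,580 kg; Δv = 366×9.81×ln(2.948) = 3590.5×1.0810 ≈ 3881 m/s.
Total Δv = 2821 + 3712 + 3881 = 10414 m/s.

Δv ≈ 10400 m/s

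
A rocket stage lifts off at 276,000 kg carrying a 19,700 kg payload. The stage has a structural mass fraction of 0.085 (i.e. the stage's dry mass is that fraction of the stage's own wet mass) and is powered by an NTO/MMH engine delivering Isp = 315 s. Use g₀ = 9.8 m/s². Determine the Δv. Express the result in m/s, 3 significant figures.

Stage wet mass = m₀ − payload = 276,000 − 19,700 = 256,300 kg.
Stage dry mass = ε × stage wet mass = 0.085 × 256,300 = 21,785.5 kg.
Burnout mass m_f = stage dry + payload = 21,785.5 + 19,700 = 41,485.5 kg.
v_e = Isp · g₀ = 315 × 9.8 = 3087.0 m/s.
By the Tsiolkovsky rocket equation, Δv = v_e · ln(276,000/41,485.5) = 3087.0 × ln(6.653) = 3087.0 × 1.8951 ≈ 5850 m/s.

Δv ≈ 5850 m/s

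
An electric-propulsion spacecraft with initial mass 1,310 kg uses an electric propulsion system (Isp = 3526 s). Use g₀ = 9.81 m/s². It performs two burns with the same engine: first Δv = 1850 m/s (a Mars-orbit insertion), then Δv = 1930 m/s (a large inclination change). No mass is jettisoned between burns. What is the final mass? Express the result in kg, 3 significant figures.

final mass ≈ 1170 kg

v_e = Isp · g₀ = 3526 × 9.81 = 34590.1 m/s.
After the first burn: m = 1310 × exp(−1850/34590.1) = 1310 × 0.94792 = 1,241.78 kg.
After the second burn: m = 1,241.78 × exp(−1930/34590.1) = 1,241.78 × 0.94573 = 1,174.39 kg.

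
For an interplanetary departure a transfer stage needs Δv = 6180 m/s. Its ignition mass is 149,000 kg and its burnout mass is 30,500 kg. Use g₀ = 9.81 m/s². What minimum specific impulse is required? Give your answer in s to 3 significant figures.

ln(m₀/m_f) = ln(149000/30500) = ln(4.885) = 1.5862.
By the Tsiolkovsky rocket equation, v_e = Δv / ln(m₀/m_f) = 6180 / 1.5862 = 3896.1 m/s.
Isp = v_e / g₀ = 3896.1 / 9.81 = 397.2 s.

Isp ≈ 397 s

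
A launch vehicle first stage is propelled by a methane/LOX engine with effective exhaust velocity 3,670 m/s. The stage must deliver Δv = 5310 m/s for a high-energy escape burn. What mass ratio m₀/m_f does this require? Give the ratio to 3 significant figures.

m₀/m_f = exp(Δv / v_e) = exp(5310 / 3670.0) = exp(1.4469) = 4.2498.

mass ratio ≈ 4.25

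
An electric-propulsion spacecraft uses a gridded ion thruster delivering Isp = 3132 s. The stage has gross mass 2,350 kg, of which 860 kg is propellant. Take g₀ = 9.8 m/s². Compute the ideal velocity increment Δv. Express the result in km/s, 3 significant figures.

Δv ≈ 14.0 km/s

v_e = Isp · g₀ = 3132 × 9.8 = 30693.6 m/s.
m_f = m₀ − m_prop = 2,350 − 860 = 1,490 kg.
Δv = v_e · ln(m₀/m_f) = 30693.6 × ln(1.577) = 30693.6 × 0.4556 ≈ 13985.2 m/s.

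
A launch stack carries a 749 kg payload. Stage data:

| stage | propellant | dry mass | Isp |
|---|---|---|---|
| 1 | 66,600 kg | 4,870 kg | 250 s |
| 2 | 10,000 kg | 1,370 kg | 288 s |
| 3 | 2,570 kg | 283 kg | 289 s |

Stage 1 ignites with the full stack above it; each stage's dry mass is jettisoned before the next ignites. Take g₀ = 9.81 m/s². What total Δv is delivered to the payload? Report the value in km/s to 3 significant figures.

Δv ≈ 10.3 km/s

Ignition mass of stage 1 = 66,600+4,870 + 10,000+1,370 + 2,570+283 + 749 = 86,442 kg.
Stage 1: m₀ = 86,442 kg, m_f = 86,442 − 66,600 = 19,842 kg; Δv = 250×9.81×ln(4.357) = 2452.5×1.4717 ≈ 3609 m/s.
Stage 2: m₀ = 14,972 kg, m_f = 14,972 − 10,000 = 4,972 kg; Δv = 288×9.81×ln(3.011) = 2825.3×1.1024 ≈ 3114 m/s.
Stage 3: m₀ = 3,602 kg, m_f = 3,602 − 2,570 = 1,032 kg; Δv = 289×9.81×ln(3.49) = 2835.1×1.2500 ≈ 3544 m/s.
Total Δv = 3609 + 3114 + 3544 = 10267 m/s.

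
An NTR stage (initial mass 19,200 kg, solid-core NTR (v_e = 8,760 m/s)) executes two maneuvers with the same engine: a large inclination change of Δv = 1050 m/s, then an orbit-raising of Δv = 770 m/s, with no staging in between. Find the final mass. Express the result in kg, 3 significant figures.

final mass ≈ 15600 kg

After the first burn: m = 19200 × exp(−1050/8760.0) = 19200 × 0.88704 = 17,031.2 kg.
After the second burn: m = 17,031.2 × exp(−770/8760.0) = 17,031.2 × 0.91585 = 15,598 kg.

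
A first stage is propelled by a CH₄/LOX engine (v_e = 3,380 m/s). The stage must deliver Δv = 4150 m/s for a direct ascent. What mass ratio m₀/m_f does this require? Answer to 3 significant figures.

m₀/m_f = exp(Δv / v_e) = exp(4150 / 3380.0) = exp(1.2278) = 3.4137.

mass ratio ≈ 3.41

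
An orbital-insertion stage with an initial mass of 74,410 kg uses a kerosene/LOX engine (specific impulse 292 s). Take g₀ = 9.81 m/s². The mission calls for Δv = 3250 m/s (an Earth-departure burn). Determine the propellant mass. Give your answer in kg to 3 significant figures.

propellant mass ≈ 50500 kg

v_e = Isp · g₀ = 292 × 9.81 = 2864.5 m/s.
Using Δv = v_e ln(m₀/m_f): m₀/m_f = exp(Δv / v_e) = exp(3250 / 2864.5) = exp(1.1346) = 3.1098.
m_f = 74,410 / 3.1098 = 23,927.6 kg, so propellant = m₀ − m_f = 74,410 − 23,927.6 = 50,482.4 kg.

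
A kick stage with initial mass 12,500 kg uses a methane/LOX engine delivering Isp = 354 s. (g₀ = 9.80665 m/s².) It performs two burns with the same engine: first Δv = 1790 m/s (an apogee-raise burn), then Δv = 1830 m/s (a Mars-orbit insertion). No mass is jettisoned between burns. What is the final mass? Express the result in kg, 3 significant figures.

v_e = Isp · g₀ = 354 × 9.80665 = 3471.6 m/s.
After the first burn: m = 12500 × exp(−1790/3471.6) = 12500 × 0.59713 = 7,464.13 kg.
After the second burn: m = 7,464.13 × exp(−1830/3471.6) = 7,464.13 × 0.59029 = 4,406 kg.

final mass ≈ 4410 kg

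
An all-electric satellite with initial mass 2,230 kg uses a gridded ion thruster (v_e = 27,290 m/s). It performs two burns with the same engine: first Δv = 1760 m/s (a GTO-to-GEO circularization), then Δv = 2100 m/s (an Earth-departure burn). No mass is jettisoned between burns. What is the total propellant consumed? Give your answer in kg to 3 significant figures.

After the first burn: m = 2230 × exp(−1760/27290.0) = 2230 × 0.93754 = 2,090.71 kg.
After the second burn: m = 2,090.71 × exp(−2100/27290.0) = 2,090.71 × 0.92593 = 1,935.85 kg.
Total propellant = m₀ − m_final = 2230 − 1,935.85 = 294.15 kg.

total propellant consumed ≈ 294 kg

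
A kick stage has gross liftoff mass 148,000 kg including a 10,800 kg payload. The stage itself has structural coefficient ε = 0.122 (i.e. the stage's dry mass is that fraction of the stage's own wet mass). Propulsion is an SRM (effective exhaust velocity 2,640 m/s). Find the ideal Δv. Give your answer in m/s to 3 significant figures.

Stage wet mass = m₀ − payload = 148,000 − 10,800 = 137,200 kg.
Stage dry mass = ε × stage wet mass = 0.122 × 137,200 = 16,738.4 kg.
Burnout mass m_f = stage dry + payload = 16,738.4 + 10,800 = 27,538.4 kg.
By the Tsiolkovsky rocket equation, Δv = v_e · ln(148,000/27,538.4) = 2640.0 × ln(5.374) = 2640.0 × 1.6816 ≈ 4440 m/s.

Δv ≈ 4440 m/s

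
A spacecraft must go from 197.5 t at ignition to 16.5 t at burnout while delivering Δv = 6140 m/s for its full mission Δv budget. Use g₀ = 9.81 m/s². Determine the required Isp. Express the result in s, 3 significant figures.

Isp ≈ 252 s

ln(m₀/m_f) = ln(197500/16500) = ln(11.97) = 2.4824.
Rocket equation: v_e = Δv / ln(m₀/m_f) = 6140 / 2.4824 = 2473.4 m/s.
Isp = v_e / g₀ = 2473.4 / 9.81 = 252.1 s.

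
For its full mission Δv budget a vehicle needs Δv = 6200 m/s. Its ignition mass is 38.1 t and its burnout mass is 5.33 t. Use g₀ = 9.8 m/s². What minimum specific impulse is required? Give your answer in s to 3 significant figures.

ln(m₀/m_f) = ln(38100/5330) = ln(7.148) = 1.9669.
Using Δv = v_e ln(m₀/m_f): v_e = Δv / ln(m₀/m_f) = 6200 / 1.9669 = 3152.2 m/s.
Isp = v_e / g₀ = 3152.2 / 9.8 = 321.7 s.

Isp ≈ 322 s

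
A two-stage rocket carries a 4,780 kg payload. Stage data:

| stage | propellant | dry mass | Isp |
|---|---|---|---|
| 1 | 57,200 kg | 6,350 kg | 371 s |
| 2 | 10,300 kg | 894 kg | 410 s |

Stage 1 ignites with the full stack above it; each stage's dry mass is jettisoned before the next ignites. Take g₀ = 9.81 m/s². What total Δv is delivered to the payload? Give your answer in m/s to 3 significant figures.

Ignition mass of stage 1 = 57,200+6,350 + 10,300+894 + 4,780 = 79,524 kg.
Stage 1: m₀ = 79,524 kg, m_f = 79,524 − 57,200 = 22,324 kg; Δv = 371×9.81×ln(3.562) = 3639.5×1.2704 ≈ 4624 m/s.
Stage 2: m₀ = 15,974 kg, m_f = 15,974 − 10,300 = 5,674 kg; Δv = 410×9.81×ln(2.815) = 4022.1×1.0351 ≈ 4163 m/s.
Total Δv = 4624 + 4163 = 8787 m/s.

Δv ≈ 8790 m/s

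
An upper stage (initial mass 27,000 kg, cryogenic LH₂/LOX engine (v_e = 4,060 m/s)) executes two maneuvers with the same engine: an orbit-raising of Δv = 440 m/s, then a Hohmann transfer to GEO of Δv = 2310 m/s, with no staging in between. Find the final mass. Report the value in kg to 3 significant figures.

final mass ≈ 13700 kg

After the first burn: m = 27000 × exp(−440/4060.0) = 27000 × 0.89729 = 24,226.8 kg.
After the second burn: m = 24,226.8 × exp(−2310/4060.0) = 24,226.8 × 0.56611 = 13,715 kg.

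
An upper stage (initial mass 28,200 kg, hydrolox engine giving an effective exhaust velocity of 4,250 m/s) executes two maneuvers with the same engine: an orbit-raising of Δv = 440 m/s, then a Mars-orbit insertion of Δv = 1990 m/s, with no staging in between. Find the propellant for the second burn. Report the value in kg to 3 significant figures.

After the first burn: m = 28200 × exp(−440/4250.0) = 28200 × 0.90165 = 25,426.5 kg.
After the second burn: m = 25,426.5 × exp(−1990/4250.0) = 25,426.5 × 0.62611 = 15,919.8 kg.
Second-burn propellant = 25,426.5 − 15,919.8 = 9,506.7 kg.

propellant for the second burn ≈ 9510 kg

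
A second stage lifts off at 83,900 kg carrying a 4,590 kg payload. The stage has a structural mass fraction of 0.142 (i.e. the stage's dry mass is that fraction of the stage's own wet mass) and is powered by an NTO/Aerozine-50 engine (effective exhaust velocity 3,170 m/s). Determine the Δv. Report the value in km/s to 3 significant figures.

Δv ≈ 5.28 km/s

Stage wet mass = m₀ − payload = 83,900 − 4,590 = 79,310 kg.
Stage dry mass = ε × stage wet mass = 0.142 × 79,310 = 11,262 kg.
Burnout mass m_f = stage dry + payload = 11,262 + 4,590 = 15,852 kg.
Δv = v_e · ln(83,900/15,852) = 3170.0 × ln(5.293) = 3170.0 × 1.6663 ≈ 5282 m/s.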